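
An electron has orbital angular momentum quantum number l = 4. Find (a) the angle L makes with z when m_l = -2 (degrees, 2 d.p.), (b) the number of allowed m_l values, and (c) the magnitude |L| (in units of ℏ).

For m_l = -2: cos θ = -2/√20, θ ≈ 116.57°.
There are 2l+1 = 9 values of m_l.
|L| = ℏ√(4·5) = 2√5 ℏ ≈ 4.472ℏ.

θ(m_l=-2) ≈ 116.57°; 9 values; |L| = 2√5 ℏ ≈ 4.472ℏ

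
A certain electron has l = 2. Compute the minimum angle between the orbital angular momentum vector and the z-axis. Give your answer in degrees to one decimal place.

|L| = ℏ√(l(l+1)) = √6 ℏ.
The smallest angle corresponds to the largest L_z, i.e. m_l = l = 2, giving L_z = 2ℏ.
cos θ_min = 2/√6, so θ_min ≈ 35.3°.

θ_min ≈ 35.3°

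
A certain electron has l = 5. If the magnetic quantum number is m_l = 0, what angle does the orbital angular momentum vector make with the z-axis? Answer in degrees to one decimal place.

θ ≈ 90.0°

|L| = ℏ√(l(l+1)) = √30 ℏ.
L_z = m_l ℏ = 0ℏ.
cos θ = L_z/|L| = 0/√30, so θ ≈ 90.0°.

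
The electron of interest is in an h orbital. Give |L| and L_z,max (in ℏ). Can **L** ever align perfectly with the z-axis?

No: L_z,max = 5ℏ < |L| = √30 ℏ ≈ 5.477ℏ

An h state has l = 5.
|L| = √30 ℏ ≈ 5.4772ℏ, while L_z,max = lℏ = 5ℏ.
Since |L| > L_z,max, the vector can never point exactly along z; the closest it comes is θ_min = arccos(5/√30) ≈ 24.1°.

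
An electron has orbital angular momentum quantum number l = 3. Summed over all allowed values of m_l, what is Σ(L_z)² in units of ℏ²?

m_l ∈ {-3, -2, -1, 0, 1, 2, 3}.
Σ m_l² = 2·(1 + 4 + 9) = 28.

Σ(L_z)² = 28 ℏ²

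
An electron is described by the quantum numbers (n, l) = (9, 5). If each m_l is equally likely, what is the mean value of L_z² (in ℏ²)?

⟨L_z²⟩ = 10 ℏ²

m_l ∈ {-5, -4, -3, -2, -1, 0, 1, 2, 3, 4, 5}.
⟨L_z²⟩ = ℏ²·l(l+1)/3 = 10ℏ².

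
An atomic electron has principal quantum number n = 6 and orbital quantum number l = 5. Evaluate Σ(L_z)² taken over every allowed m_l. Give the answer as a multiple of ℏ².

m_l runs from −5 to 5, i.e. {-5, -4, -3, -2, -1, 0, 1, 2, 3, 4, 5}.
Summing m² from −5 to 5: Σ m_l² = 110.

Σ(L_z)² = 110 ℏ²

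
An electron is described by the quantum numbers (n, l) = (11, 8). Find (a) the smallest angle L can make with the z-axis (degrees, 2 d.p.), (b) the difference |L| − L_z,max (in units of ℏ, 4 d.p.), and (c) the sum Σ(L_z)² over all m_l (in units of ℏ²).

θ_min ≈ 19.47°; |L|−L_z,max ≈ 0.4853ℏ; Σ(L_z)² = 408 ℏ²

cos θ_min = 8/√72, so θ_min ≈ 19.47°.
|L| − L_z,max = (6√2 − 8)ℏ ≈ 0.4853ℏ.
Σ m_l² = 408, so Σ(L_z)² = 408 ℏ².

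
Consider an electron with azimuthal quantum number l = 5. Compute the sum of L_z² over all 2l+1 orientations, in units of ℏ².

Σ(L_z)² = 110 ℏ²

m_l ∈ {-5, -4, -3, -2, -1, 0, 1, 2, 3, 4, 5}.
Σ m_l² = 2·(1 + 4 + 9 + 16 + 25) = 110.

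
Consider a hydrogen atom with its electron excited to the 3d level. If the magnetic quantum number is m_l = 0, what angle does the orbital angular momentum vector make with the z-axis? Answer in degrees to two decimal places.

θ ≈ 90.00°

The 3d level has l = 2.
|L| = ℏ√(l(l+1)) = √6 ℏ.
L_z = m_l ℏ = 0ℏ.
cos θ = L_z/|L| = 0/√6, so θ ≈ 90.00°.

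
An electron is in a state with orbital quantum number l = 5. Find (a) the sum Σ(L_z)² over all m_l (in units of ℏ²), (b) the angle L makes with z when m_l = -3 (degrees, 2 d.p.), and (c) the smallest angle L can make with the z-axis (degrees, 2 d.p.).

Σ(L_z)² = 110 ℏ²; θ(m_l=-3) ≈ 123.21°; θ_min ≈ 24.09°

Σ m_l² = 110, so Σ(L_z)² = 110 ℏ².
For m_l = -3: cos θ = -3/√30, θ ≈ 123.21°.
cos θ_min = 5/√30, so θ_min ≈ 24.09°.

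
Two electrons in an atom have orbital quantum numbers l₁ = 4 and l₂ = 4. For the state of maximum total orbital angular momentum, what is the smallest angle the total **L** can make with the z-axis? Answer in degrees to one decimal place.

θ_min ≈ 19.5°

Angular momentum addition gives L = |l₁ − l₂|, …, l₁ + l₂.
L ∈ {0, 1, 2, 3, 4, 5, 6, 7, 8}.
The maximum is L = 8, with |L_tot| = ℏ√(8·9) = 6√2 ℏ.
The minimum angle with z is arccos(8/√72) ≈ 19.5°.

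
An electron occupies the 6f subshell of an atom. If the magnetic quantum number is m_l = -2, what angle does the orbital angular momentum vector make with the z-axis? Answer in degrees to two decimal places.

6f means n = 6, l = 3.
|L|² = l(l+1)ℏ² = 12ℏ², so |L| = 2√3 ℏ.
L_z = m_l ℏ = −2ℏ.
cos θ = L_z/|L| = -2/√12, so θ ≈ 125.26°.

θ ≈ 125.26°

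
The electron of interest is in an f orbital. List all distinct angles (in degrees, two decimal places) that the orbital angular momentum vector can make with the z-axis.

θ ∈ {30.00°, 54.74°, 73.22°, 90.00°, 106.78°, 125.26°, 150.00°}

The letter f corresponds to l = 3.
|L| = ℏ√(l(l+1)) = 2√3 ℏ.
cos θ = m_l/√12 for each m_l ∈ {-3, -2, -1, 0, 1, 2, 3}.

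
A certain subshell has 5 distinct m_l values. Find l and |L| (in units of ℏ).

5 = 2l + 1, so l = (5−1)/2 = 2.
|L| = ℏ√(l(l+1)) = ℏ√(2·3) = √6 ℏ.

l = 2, |L| = √6 ℏ ≈ 2.449ℏ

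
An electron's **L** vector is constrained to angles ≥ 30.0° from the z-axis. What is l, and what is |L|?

l = 3, |L| = 2√3 ℏ ≈ 3.464ℏ

At minimum angle, m_l = l, so cos θ = l/√(l(l+1)); cos²θ = l/(l+1) = 0.7500.
l = cos²θ/sin²θ ≈ 3.
Then |L| = ℏ√(3·4) = 2√3 ℏ.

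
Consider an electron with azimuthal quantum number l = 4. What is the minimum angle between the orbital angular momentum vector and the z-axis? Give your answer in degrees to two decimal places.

|L|² = l(l+1)ℏ² = 20ℏ², so |L| = 2√5 ℏ.
The smallest angle corresponds to the largest L_z, i.e. m_l = l = 4, giving L_z = 4ℏ.
cos θ_min = 4/√20, so θ_min ≈ 26.57°.

θ_min ≈ 26.57°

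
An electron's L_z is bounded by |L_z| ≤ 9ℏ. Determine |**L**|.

The maximum L_z equals lℏ, giving l = 9.
|L| = √(l(l+1)) ℏ = 3√10 ℏ.

|L| = 3√10 ℏ ≈ 9.487ℏ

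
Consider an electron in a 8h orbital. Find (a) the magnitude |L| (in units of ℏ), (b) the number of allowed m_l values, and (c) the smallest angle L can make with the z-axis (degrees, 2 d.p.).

|L| = √30 ℏ ≈ 5.477ℏ; 11 values; θ_min ≈ 24.09°

The 8h subshell has l = 5.
|L| = ℏ√(5·6) = √30 ℏ ≈ 5.477ℏ.
There are 2l+1 = 11 values of m_l.
cos θ_min = 5/√30, so θ_min ≈ 24.09°.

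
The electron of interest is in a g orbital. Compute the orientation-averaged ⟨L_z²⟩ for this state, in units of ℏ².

⟨L_z²⟩ = 6.667 ℏ²

A g state has l = 4.
m_l runs from −4 to 4, i.e. {-4, -3, -2, -1, 0, 1, 2, 3, 4}.
⟨L_z²⟩ = ℏ²·l(l+1)/3 = 6.667ℏ².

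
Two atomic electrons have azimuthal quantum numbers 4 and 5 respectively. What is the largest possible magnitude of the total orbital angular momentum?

L runs from |4 − 5| = 1 to 4 + 5 = 9.
L ∈ {1, 2, 3, 4, 5, 6, 7, 8, 9}.
The largest magnitude corresponds to L = 9: |L_tot| = ℏ√(9·10) = 3√10 ℏ.

|L_tot|_max = 3√10 ℏ ≈ 9.487ℏ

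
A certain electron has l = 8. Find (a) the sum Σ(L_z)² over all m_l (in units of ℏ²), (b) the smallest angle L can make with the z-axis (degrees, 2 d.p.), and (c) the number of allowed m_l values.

Σ m_l² = 408, so Σ(L_z)² = 408 ℏ².
cos θ_min = 8/√72, so θ_min ≈ 19.47°.
There are 2l+1 = 17 values of m_l.

Σ(L_z)² = 408 ℏ²; θ_min ≈ 19.47°; 17 values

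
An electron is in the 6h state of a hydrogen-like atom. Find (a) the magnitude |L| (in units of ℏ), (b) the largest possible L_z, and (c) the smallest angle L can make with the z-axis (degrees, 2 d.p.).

|L| = √30 ℏ ≈ 5.477ℏ; L_z,max = 5ℏ; θ_min ≈ 24.09°

6h means n = 6, l = 5.
|L| = ℏ√(5·6) = √30 ℏ ≈ 5.477ℏ.
L_z,max = lℏ = 5ℏ.
cos θ_min = 5/√30, so θ_min ≈ 24.09°.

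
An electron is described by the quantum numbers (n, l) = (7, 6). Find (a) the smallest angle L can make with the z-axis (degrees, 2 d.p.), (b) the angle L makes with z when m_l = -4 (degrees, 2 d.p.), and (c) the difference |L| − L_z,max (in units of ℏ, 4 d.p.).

θ_min ≈ 22.21°; θ(m_l=-4) ≈ 128.11°; |L|−L_z,max ≈ 0.4807ℏ

cos θ_min = 6/√42, so θ_min ≈ 22.21°.
For m_l = -4: cos θ = -4/√42, θ ≈ 128.11°.
|L| − L_z,max = (√42 − 6)ℏ ≈ 0.4807ℏ.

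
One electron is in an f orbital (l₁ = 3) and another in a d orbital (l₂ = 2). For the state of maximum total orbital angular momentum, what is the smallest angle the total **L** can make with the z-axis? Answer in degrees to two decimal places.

θ_min ≈ 24.09°

Angular momentum addition gives L = |l₁ − l₂|, …, l₁ + l₂.
L ∈ {1, 2, 3, 4, 5}.
The maximum is L = 5, with |L_tot| = ℏ√(5·6) = √30 ℏ.
The minimum angle with z is arccos(5/√30) ≈ 24.09°.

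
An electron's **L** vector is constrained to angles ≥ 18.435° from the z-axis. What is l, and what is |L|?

l = 9, |L| = 3√10 ℏ ≈ 9.487ℏ

cos θ_min = l/√(l(l+1)) = √(l/(l+1)), so l/(l+1) = cos²(18.435°) = 0.9000.
l = cos²θ/sin²θ ≈ 9.
Then |L| = ℏ√(9·10) = 3√10 ℏ.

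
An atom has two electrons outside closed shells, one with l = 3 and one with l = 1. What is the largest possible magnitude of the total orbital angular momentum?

Angular momentum addition gives L = |l₁ − l₂|, …, l₁ + l₂.
So L can be 2, 3, 4.
The largest magnitude corresponds to L = 4: |L_tot| = ℏ√(4·5) = 2√5 ℏ.

|L_tot|_max = 2√5 ℏ ≈ 4.472ℏ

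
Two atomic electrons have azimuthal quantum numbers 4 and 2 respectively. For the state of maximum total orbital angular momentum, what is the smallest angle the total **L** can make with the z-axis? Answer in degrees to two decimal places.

The total orbital quantum number L ranges from |l₁ − l₂| to l₁ + l₂ in integer steps.
L ∈ {2, 3, 4, 5, 6}.
The maximum is L = 6, with |L_tot| = ℏ√(6·7) = √42 ℏ.
The minimum angle with z is arccos(6/√42) ≈ 22.21°.

θ_min ≈ 22.21°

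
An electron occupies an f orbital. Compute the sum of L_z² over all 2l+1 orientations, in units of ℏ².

An f state has l = 3.
m_l runs from −3 to 3, i.e. {-3, -2, -1, 0, 1, 2, 3}.
Σ m_l² = 2·(1 + 4 + 9) = 28.

Σ(L_z)² = 28 ℏ²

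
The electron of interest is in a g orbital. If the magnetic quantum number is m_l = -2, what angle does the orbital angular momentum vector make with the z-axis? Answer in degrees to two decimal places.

θ ≈ 116.57°

For a g orbital, l = 4.
|L| = ℏ√(l(l+1)) = 2√5 ℏ.
L_z = m_l ℏ = −2ℏ.
cos θ = L_z/|L| = -2/√20, so θ ≈ 116.57°.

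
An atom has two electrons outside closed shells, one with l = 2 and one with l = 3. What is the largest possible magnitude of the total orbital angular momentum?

Angular momentum addition gives L = |l₁ − l₂|, …, l₁ + l₂.
L ∈ {1, 2, 3, 4, 5}.
The largest magnitude corresponds to L = 5: |L_tot| = ℏ√(5·6) = √30 ℏ.

|L_tot|_max = √30 ℏ ≈ 5.477ℏ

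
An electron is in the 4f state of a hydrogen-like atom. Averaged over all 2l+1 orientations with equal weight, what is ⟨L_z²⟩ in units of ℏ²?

4f means n = 4, l = 3.
The allowed m_l values are -3, -2, -1, 0, 1, 2, 3.
⟨L_z²⟩ = ℏ²·(Σ m_l²)/(2l+1) = ℏ²·28/7 = 4ℏ².

⟨L_z²⟩ = 4 ℏ²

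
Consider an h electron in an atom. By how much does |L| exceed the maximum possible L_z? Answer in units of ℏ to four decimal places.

|L| − L_z,max ≈ 0.4772ℏ

For an h orbital, l = 5.
|L| = √30 ℏ ≈ 5.4772ℏ, while L_z,max = lℏ = 5ℏ.
The difference is (√30 − 5)ℏ ≈ 0.4772ℏ.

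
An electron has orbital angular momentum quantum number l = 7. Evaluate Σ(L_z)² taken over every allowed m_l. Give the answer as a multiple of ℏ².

Σ(L_z)² = 280 ℏ²

The allowed m_l values are -7, -6, -5, -4, -3, -2, -1, 0, 1, 2, 3, 4, 5, 6, 7.
Σ m_l² = 2·(1 + 4 + 9 + 16 + 25 + 36 + 49) = 280.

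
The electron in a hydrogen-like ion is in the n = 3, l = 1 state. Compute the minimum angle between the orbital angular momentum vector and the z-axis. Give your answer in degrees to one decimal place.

θ_min ≈ 45.0°

|L| = √(l(l+1)) ℏ = √2 ℏ.
The smallest angle corresponds to the largest L_z, i.e. m_l = l = 1, giving L_z = 1ℏ.
cos θ_min = 1/√2, so θ_min ≈ 45.0°.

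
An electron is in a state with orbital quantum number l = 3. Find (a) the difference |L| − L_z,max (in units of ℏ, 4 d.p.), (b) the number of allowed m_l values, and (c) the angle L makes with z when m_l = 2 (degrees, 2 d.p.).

|L| − L_z,max = (2√3 − 3)ℏ ≈ 0.4641ℏ.
There are 2l+1 = 7 values of m_l.
For m_l = 2: cos θ = 2/√12, θ ≈ 54.74°.

|L|−L_z,max ≈ 0.4641ℏ; 7 values; θ(m_l=2) ≈ 54.74°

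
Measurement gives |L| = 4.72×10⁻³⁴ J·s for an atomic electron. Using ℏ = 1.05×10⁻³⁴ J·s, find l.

l = 4

In units of ℏ, |L| ≈ 4.495.
(|L|/ℏ)² = l(l+1) ≈ 20.21 ⇒ l = 4.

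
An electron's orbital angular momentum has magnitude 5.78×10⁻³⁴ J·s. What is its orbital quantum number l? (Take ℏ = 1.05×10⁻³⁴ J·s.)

|L|/ℏ = (5.78×10⁻³⁴)/(1.05×10⁻³⁴) ≈ 5.505.
Set l(l+1) = 30.30; the integer solution is l = 5.

l = 5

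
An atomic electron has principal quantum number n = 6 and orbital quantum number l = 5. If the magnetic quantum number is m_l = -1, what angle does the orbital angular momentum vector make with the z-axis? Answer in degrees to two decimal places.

|L|² = l(l+1)ℏ² = 30ℏ², so |L| = √30 ℏ.
L_z = m_l ℏ = −1ℏ.
cos θ = L_z/|L| = -1/√30, so θ ≈ 100.52°.

θ ≈ 100.52°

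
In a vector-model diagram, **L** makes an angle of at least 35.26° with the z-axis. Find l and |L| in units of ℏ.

At minimum angle, m_l = l, so cos θ = l/√(l(l+1)); cos²θ = l/(l+1) = 0.6667.
Solving: l = 2.
Then |L| = ℏ√(2·3) = √6 ℏ.

l = 2, |L| = √6 ℏ ≈ 2.449ℏ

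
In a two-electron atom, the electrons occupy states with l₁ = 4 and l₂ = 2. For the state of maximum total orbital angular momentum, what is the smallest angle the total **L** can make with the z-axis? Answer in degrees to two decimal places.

L runs from |4 − 2| = 2 to 4 + 2 = 6.
So L can be 2, 3, 4, 5, 6.
The maximum is L = 6, with |L_tot| = ℏ√(6·7) = √42 ℏ.
The minimum angle with z is arccos(6/√42) ≈ 22.21°.

θ_min ≈ 22.21°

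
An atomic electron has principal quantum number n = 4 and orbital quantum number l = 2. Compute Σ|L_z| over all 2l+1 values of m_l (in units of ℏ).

The allowed m_l values are -2, -1, 0, 1, 2.
Σ|m_l| = l(l+1) = 6.

Σ|L_z| = 6 ℏ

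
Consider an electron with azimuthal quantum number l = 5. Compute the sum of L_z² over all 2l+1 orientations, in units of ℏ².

The allowed m_l values are -5, -4, -3, -2, -1, 0, 1, 2, 3, 4, 5.
Σ m_l² = 2·(1 + 4 + 9 + 16 + 25) = 110.

Σ(L_z)² = 110 ℏ²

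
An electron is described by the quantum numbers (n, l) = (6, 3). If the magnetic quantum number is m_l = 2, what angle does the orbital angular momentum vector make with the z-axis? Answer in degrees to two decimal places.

θ ≈ 54.74°

|L| = √(l(l+1)) ℏ = 2√3 ℏ.
L_z = m_l ℏ = 2ℏ.
cos θ = L_z/|L| = 2/√12, so θ ≈ 54.74°.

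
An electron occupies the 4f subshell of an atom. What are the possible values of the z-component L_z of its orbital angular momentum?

The 4f subshell has l = 3.
L_z = m_l ℏ with m_l ranging from −l to +l in integer steps.
For l = 3: m_l ∈ {-3, -2, -1, 0, 1, 2, 3}.

L_z ∈ {−3ℏ, −2ℏ, −ℏ, 0, ℏ, 2ℏ, 3ℏ}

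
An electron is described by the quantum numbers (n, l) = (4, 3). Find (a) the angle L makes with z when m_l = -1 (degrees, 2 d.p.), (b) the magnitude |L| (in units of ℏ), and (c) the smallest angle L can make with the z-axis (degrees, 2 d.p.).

θ(m_l=-1) ≈ 106.78°; |L| = 2√3 ℏ ≈ 3.464ℏ; θ_min ≈ 30.00°

For m_l = -1: cos θ = -1/√12, θ ≈ 106.78°.
|L| = ℏ√(3·4) = 2√3 ℏ ≈ 3.464ℏ.
cos θ_min = 3/√12, so θ_min ≈ 30.00°.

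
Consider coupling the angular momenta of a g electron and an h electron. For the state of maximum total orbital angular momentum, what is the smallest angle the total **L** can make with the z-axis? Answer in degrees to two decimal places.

The total orbital quantum number L ranges from |l₁ − l₂| to l₁ + l₂ in integer steps.
So L can be 1, 2, 3, 4, 5, 6, 7, 8, 9.
The maximum is L = 9, with |L_tot| = ℏ√(9·10) = 3√10 ℏ.
The minimum angle with z is arccos(9/√90) ≈ 18.43°.

θ_min ≈ 18.43°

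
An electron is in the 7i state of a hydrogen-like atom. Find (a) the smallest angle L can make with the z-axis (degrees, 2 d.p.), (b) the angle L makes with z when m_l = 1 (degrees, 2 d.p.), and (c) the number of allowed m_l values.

θ_min ≈ 22.21°; θ(m_l=1) ≈ 81.12°; 13 values

7i means n = 7, l = 6.
cos θ_min = 6/√42, so θ_min ≈ 22.21°.
For m_l = 1: cos θ = 1/√42, θ ≈ 81.12°.
There are 2l+1 = 13 values of m_l.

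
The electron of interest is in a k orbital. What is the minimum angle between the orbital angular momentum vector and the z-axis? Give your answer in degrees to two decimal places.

θ_min ≈ 20.70°

For a k orbital, l = 7.
|L|² = l(l+1)ℏ² = 56ℏ², so |L| = 2√14 ℏ.
The smallest angle corresponds to the largest L_z, i.e. m_l = l = 7, giving L_z = 7ℏ.
cos θ_min = 7/√56, so θ_min ≈ 20.70°.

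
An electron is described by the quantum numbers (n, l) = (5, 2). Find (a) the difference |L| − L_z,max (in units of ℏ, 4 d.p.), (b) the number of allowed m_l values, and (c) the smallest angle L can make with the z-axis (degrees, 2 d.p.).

|L|−L_z,max ≈ 0.4495ℏ; 5 values; θ_min ≈ 35.26°

|L| − L_z,max = (√6 − 2)ℏ ≈ 0.4495ℏ.
There are 2l+1 = 5 values of m_l.
cos θ_min = 2/√6, so θ_min ≈ 35.26°.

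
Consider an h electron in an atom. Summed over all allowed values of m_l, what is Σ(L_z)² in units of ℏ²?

For an h orbital, l = 5.
m_l ∈ {-5, -4, -3, -2, -1, 0, 1, 2, 3, 4, 5}.
Σ m_l² = 2·(1 + 4 + 9 + 16 + 25) = 110.

Σ(L_z)² = 110 ℏ²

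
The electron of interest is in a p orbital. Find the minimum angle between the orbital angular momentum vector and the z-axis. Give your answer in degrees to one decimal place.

θ_min ≈ 45.0°

A p state has l = 1.
|L| = √(l(l+1)) ℏ = √2 ℏ.
The smallest angle corresponds to the largest L_z, i.e. m_l = l = 1, giving L_z = 1ℏ.
cos θ_min = 1/√2, so θ_min ≈ 45.0°.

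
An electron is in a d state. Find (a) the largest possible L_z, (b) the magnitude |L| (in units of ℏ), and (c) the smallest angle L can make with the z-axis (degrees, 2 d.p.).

L_z,max = 2ℏ; |L| = √6 ℏ ≈ 2.449ℏ; θ_min ≈ 35.26°

D corresponds to l = 2.
L_z,max = lℏ = 2ℏ.
|L| = ℏ√(2·3) = √6 ℏ ≈ 2.449ℏ.
cos θ_min = 2/√6, so θ_min ≈ 35.26°.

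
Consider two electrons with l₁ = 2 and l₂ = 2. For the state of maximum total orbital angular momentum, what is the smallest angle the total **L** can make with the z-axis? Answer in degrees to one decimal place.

The total orbital quantum number L ranges from |l₁ − l₂| to l₁ + l₂ in integer steps.
Allowed values: L = 0, 1, 2, 3, 4.
The maximum is L = 4, with |L_tot| = ℏ√(4·5) = 2√5 ℏ.
The minimum angle with z is arccos(4/√20) ≈ 26.6°.

θ_min ≈ 26.6°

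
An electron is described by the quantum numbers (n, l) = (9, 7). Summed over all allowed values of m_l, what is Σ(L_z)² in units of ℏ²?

m_l runs from −7 to 7, i.e. {-7, -6, -5, -4, -3, -2, -1, 0, 1, 2, 3, 4, 5, 6, 7}.
Σ m_l² = l(l+1)(2l+1)/3 = 7·8·15/3 = 280.

Σ(L_z)² = 280 ℏ²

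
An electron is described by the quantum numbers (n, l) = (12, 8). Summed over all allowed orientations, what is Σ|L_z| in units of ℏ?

The allowed m_l values are -8, -7, -6, -5, -4, -3, -2, -1, 0, 1, 2, 3, 4, 5, 6, 7, 8.
Σ|m_l| = 2·8(8+1)/2 = 72.

Σ|L_z| = 72 ℏ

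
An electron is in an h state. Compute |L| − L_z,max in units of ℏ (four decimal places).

An h state has l = 5.
|L| = √30 ℏ ≈ 5.4772ℏ, while L_z,max = lℏ = 5ℏ.
The difference is (√30 − 5)ℏ ≈ 0.4772ℏ.

|L| − L_z,max ≈ 0.4772ℏ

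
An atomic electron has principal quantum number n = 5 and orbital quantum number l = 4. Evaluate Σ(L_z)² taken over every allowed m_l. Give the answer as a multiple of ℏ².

Σ(L_z)² = 60 ℏ²

The allowed m_l values are -4, -3, -2, -1, 0, 1, 2, 3, 4.
Summing m² from −4 to 4: Σ m_l² = 60.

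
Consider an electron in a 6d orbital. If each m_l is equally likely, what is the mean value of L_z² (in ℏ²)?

⟨L_z²⟩ = 2 ℏ²

The 6d subshell has l = 2.
m_l runs from −2 to 2, i.e. {-2, -1, 0, 1, 2}.
Average of L_z² over 5 states: 10/5 ℏ² = 2 ℏ².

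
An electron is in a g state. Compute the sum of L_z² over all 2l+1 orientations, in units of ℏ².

Σ(L_z)² = 60 ℏ²

A g state has l = 4.
m_l runs from −4 to 4, i.e. {-4, -3, -2, -1, 0, 1, 2, 3, 4}.
Σ m_l² = l(l+1)(2l+1)/3 = 4·5·9/3 = 60.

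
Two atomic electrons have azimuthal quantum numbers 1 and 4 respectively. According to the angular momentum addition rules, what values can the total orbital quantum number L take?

By the triangle rule, |l₁ − l₂| ≤ L ≤ l₁ + l₂.
L ∈ {3, 4, 5}.

L = 3, 4, 5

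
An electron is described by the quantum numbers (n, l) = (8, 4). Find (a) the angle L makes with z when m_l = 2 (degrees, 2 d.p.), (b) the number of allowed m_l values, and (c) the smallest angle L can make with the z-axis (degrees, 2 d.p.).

θ(m_l=2) ≈ 63.43°; 9 values; θ_min ≈ 26.57°

For m_l = 2: cos θ = 2/√20, θ ≈ 63.43°.
There are 2l+1 = 9 values of m_l.
cos θ_min = 4/√20, so θ_min ≈ 26.57°.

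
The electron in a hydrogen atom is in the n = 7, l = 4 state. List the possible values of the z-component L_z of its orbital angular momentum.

L_z = m_l ℏ with m_l ranging from −l to +l in integer steps.
For l = 4: m_l ∈ {-4, -3, -2, -1, 0, 1, 2, 3, 4}.

L_z ∈ {−4ℏ, −3ℏ, −2ℏ, −ℏ, 0, ℏ, 2ℏ, 3ℏ, 4ℏ}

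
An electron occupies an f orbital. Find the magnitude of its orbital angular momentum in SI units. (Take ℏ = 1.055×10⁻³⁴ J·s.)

An f state has l = 3.
|L| = ℏ√(l(l+1)) = ℏ√(3·4) = 2√3 ℏ
Numerically, |L| = 3.464 × (1.055×10⁻³⁴ J·s) = 3.655×10⁻³⁴ J·s.

|L| = 3.655×10⁻³⁴ J·s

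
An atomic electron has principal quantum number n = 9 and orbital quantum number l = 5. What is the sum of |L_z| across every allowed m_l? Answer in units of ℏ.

m_l runs from −5 to 5, i.e. {-5, -4, -3, -2, -1, 0, 1, 2, 3, 4, 5}.
Σ|m_l| = 2(1+2+…+5) = 30.

Σ|L_z| = 30 ℏ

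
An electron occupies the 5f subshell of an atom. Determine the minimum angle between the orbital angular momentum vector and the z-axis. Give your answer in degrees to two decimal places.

5f means n = 5, l = 3.
|L|² = l(l+1)ℏ² = 12ℏ², so |L| = 2√3 ℏ.
The smallest angle corresponds to the largest L_z, i.e. m_l = l = 3, giving L_z = 3ℏ.
cos θ_min = 3/√12, so θ_min ≈ 30.00°.

θ_min ≈ 30.00°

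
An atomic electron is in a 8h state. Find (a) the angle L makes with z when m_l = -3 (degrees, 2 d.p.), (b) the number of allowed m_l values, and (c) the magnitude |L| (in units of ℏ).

θ(m_l=-3) ≈ 123.21°; 11 values; |L| = √30 ℏ ≈ 5.477ℏ

For 8h, l = 5.
For m_l = -3: cos θ = -3/√30, θ ≈ 123.21°.
There are 2l+1 = 11 values of m_l.
|L| = ℏ√(5·6) = √30 ℏ ≈ 5.477ℏ.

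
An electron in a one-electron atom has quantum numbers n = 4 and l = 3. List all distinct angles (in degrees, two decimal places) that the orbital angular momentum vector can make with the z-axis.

|L| = ℏ√(l(l+1)) = 2√3 ℏ.
cos θ = m_l/√12 for each m_l ∈ {-3, -2, -1, 0, 1, 2, 3}.

θ ∈ {30.00°, 54.74°, 73.22°, 90.00°, 106.78°, 125.26°, 150.00°}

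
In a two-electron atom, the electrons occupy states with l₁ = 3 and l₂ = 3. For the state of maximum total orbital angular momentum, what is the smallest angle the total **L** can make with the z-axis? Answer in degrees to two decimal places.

By the triangle rule, |l₁ − l₂| ≤ L ≤ l₁ + l₂.
L ∈ {0, 1, 2, 3, 4, 5, 6}.
The maximum is L = 6, with |L_tot| = ℏ√(6·7) = √42 ℏ.
The minimum angle with z is arccos(6/√42) ≈ 22.21°.

θ_min ≈ 22.21°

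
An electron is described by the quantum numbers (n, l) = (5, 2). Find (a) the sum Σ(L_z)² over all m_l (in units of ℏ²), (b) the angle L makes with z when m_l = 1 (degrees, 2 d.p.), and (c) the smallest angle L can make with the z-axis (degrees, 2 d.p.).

Σ m_l² = 10, so Σ(L_z)² = 10 ℏ².
For m_l = 1: cos θ = 1/√6, θ ≈ 65.91°.
cos θ_min = 2/√6, so θ_min ≈ 35.26°.

Σ(L_z)² = 10 ℏ²; θ(m_l=1) ≈ 65.91°; θ_min ≈ 35.26°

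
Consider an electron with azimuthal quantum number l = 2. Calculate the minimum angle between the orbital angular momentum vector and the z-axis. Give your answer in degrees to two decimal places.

|L| = √(l(l+1)) ℏ = √6 ℏ.
The smallest angle corresponds to the largest L_z, i.e. m_l = l = 2, giving L_z = 2ℏ.
cos θ_min = 2/√6, so θ_min ≈ 35.26°.

θ_min ≈ 35.26°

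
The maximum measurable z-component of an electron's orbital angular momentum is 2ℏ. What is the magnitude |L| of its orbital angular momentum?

The maximum L_z equals lℏ, giving l = 2.
|L| = ℏ√(l(l+1)) = √6 ℏ.

|L| = √6 ℏ ≈ 2.449ℏ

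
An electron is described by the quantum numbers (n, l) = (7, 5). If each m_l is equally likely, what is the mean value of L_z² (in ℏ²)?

The allowed m_l values are -5, -4, -3, -2, -1, 0, 1, 2, 3, 4, 5.
Average of L_z² over 11 states: 110/11 ℏ² = 10 ℏ².

⟨L_z²⟩ = 10 ℏ²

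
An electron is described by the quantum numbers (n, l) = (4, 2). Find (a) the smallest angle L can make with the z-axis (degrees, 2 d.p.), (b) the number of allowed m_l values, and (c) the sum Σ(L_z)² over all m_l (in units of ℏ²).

cos θ_min = 2/√6, so θ_min ≈ 35.26°.
There are 2l+1 = 5 values of m_l.
Σ m_l² = 10, so Σ(L_z)² = 10 ℏ².

θ_min ≈ 35.26°; 5 values; Σ(L_z)² = 10 ℏ²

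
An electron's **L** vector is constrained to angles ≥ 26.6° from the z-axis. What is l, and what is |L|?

At minimum angle, m_l = l, so cos θ = l/√(l(l+1)); cos²θ = l/(l+1) = 0.7995.
l = cos²θ/sin²θ ≈ 4.
Then |L| = ℏ√(4·5) = 2√5 ℏ.

l = 4, |L| = 2√5 ℏ ≈ 4.472ℏ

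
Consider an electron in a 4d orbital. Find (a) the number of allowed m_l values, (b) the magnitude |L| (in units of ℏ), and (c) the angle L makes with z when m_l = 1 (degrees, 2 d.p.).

5 values; |L| = √6 ℏ ≈ 2.449ℏ; θ(m_l=1) ≈ 65.91°

The 4d subshell has l = 2.
There are 2l+1 = 5 values of m_l.
|L| = ℏ√(2·3) = √6 ℏ ≈ 2.449ℏ.
For m_l = 1: cos θ = 1/√6, θ ≈ 65.91°.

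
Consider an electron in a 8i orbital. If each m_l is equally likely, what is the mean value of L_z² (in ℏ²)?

For 8i, l = 6.
m_l runs from −6 to 6, i.e. {-6, -5, -4, -3, -2, -1, 0, 1, 2, 3, 4, 5, 6}.
⟨L_z²⟩ = ℏ²·l(l+1)/3 = 14ℏ².

⟨L_z²⟩ = 14 ℏ²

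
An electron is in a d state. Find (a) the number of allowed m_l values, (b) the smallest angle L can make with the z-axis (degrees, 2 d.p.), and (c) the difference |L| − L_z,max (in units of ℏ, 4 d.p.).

5 values; θ_min ≈ 35.26°; |L|−L_z,max ≈ 0.4495ℏ

For a d orbital, l = 2.
There are 2l+1 = 5 values of m_l.
cos θ_min = 2/√6, so θ_min ≈ 35.26°.
|L| − L_z,max = (√6 − 2)ℏ ≈ 0.4495ℏ.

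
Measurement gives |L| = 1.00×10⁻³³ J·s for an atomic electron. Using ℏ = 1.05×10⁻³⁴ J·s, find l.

|L|/ℏ = (1.00×10⁻³³)/(1.05×10⁻³⁴) ≈ 9.524.
(|L|/ℏ)² = l(l+1) ≈ 90.70 ⇒ l = 9.

l = 9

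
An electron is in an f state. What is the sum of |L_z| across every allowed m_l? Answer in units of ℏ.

Σ|L_z| = 12 ℏ

The letter f corresponds to l = 3.
m_l runs from −3 to 3, i.e. {-3, -2, -1, 0, 1, 2, 3}.
Σ|m_l| = l(l+1) = 12.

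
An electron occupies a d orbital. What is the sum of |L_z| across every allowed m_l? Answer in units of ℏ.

The letter d corresponds to l = 2.
m_l ∈ {-2, -1, 0, 1, 2}.
Σ|m_l| = l(l+1) = 6.

Σ|L_z| = 6 ℏ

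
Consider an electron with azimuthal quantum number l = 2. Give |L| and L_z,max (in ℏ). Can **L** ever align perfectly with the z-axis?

No: L_z,max = 2ℏ < |L| = √6 ℏ ≈ 2.449ℏ

|L| = √6 ℏ ≈ 2.4495ℏ, while L_z,max = lℏ = 2ℏ.
Since |L| > L_z,max, the vector can never point exactly along z; the closest it comes is θ_min = arccos(2/√6) ≈ 35.3°.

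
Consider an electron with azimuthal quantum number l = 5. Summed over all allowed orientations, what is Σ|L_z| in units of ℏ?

Σ|L_z| = 30 ℏ

m_l ∈ {-5, -4, -3, -2, -1, 0, 1, 2, 3, 4, 5}.
Σ|m_l| = l(l+1) = 30.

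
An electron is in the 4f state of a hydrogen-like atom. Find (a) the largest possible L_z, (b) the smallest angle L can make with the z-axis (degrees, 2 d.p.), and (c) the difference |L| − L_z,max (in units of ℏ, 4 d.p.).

L_z,max = 3ℏ; θ_min ≈ 30.00°; |L|−L_z,max ≈ 0.4641ℏ

4f means n = 4, l = 3.
L_z,max = lℏ = 3ℏ.
cos θ_min = 3/√12, so θ_min ≈ 30.00°.
|L| − L_z,max = (2√3 − 3)ℏ ≈ 0.4641ℏ.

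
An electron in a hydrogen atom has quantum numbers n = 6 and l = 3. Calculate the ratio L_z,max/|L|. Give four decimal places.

|L| = 2√3 ℏ ≈ 3.4641ℏ, while L_z,max = lℏ = 3ℏ.
L_z,max/|L| = 3/√12 = 0.8660.

L_z,max/|L| = 0.8660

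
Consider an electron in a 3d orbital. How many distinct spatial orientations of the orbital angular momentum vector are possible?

3d means n = 3, l = 2.
The number of m_l values is 2l + 1 = 2·2 + 1 = 5.

5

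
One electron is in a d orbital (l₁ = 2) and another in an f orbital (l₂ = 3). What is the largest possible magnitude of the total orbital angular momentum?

L runs from |2 − 3| = 1 to 2 + 3 = 5.
Allowed values: L = 1, 2, 3, 4, 5.
The largest magnitude corresponds to L = 5: |L_tot| = ℏ√(5·6) = √30 ℏ.

|L_tot|_max = √30 ℏ ≈ 5.477ℏ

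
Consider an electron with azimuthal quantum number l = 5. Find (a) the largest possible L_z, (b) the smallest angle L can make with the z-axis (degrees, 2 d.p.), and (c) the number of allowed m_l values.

L_z,max = lℏ = 5ℏ.
cos θ_min = 5/√30, so θ_min ≈ 24.09°.
There are 2l+1 = 11 values of m_l.

L_z,max = 5ℏ; θ_min ≈ 24.09°; 11 values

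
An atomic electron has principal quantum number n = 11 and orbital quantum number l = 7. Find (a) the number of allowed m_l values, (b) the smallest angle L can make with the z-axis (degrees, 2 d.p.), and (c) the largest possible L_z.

There are 2l+1 = 15 values of m_l.
cos θ_min = 7/√56, so θ_min ≈ 20.70°.
L_z,max = lℏ = 7ℏ.

15 values; θ_min ≈ 20.70°; L_z,max = 7ℏ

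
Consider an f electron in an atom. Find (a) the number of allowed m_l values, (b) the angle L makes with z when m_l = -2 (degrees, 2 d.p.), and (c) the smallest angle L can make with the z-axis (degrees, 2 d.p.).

7 values; θ(m_l=-2) ≈ 125.26°; θ_min ≈ 30.00°

An f state has l = 3.
There are 2l+1 = 7 values of m_l.
For m_l = -2: cos θ = -2/√12, θ ≈ 125.26°.
cos θ_min = 3/√12, so θ_min ≈ 30.00°.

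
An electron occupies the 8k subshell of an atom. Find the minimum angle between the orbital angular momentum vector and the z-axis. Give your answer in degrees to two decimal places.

θ_min ≈ 20.70°

8k means n = 8, l = 7.
|L|² = l(l+1)ℏ² = 56ℏ², so |L| = 2√14 ℏ.
The smallest angle corresponds to the largest L_z, i.e. m_l = l = 7, giving L_z = 7ℏ.
cos θ_min = 7/√56, so θ_min ≈ 20.70°.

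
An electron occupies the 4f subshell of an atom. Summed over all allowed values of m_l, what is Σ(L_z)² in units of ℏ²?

Σ(L_z)² = 28 ℏ²

For 4f, l = 3.
m_l runs from −3 to 3, i.e. {-3, -2, -1, 0, 1, 2, 3}.
Σ m_l² = l(l+1)(2l+1)/3 = 3·4·7/3 = 28.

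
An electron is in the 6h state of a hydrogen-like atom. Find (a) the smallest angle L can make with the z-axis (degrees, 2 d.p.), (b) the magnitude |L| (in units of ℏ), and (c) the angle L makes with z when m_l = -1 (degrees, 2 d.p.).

θ_min ≈ 24.09°; |L| = √30 ℏ ≈ 5.477ℏ; θ(m_l=-1) ≈ 100.52°

The 6h subshell has l = 5.
cos θ_min = 5/√30, so θ_min ≈ 24.09°.
|L| = ℏ√(5·6) = √30 ℏ ≈ 5.477ℏ.
For m_l = -1: cos θ = -1/√30, θ ≈ 100.52°.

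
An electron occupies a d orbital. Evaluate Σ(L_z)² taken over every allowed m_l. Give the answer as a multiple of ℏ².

For a d orbital, l = 2.
m_l ∈ {-2, -1, 0, 1, 2}.
Σ m_l² = l(l+1)(2l+1)/3 = 2·3·5/3 = 10.

Σ(L_z)² = 10 ℏ²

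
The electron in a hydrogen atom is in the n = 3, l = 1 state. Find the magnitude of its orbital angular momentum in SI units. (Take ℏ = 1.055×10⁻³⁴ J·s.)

|L| = ℏ√(l(l+1)) = ℏ√(1·2) = √2 ℏ
Numerically, |L| = 1.414 × (1.055×10⁻³⁴ J·s) = 1.492×10⁻³⁴ J·s.

|L| = 1.492×10⁻³⁴ J·s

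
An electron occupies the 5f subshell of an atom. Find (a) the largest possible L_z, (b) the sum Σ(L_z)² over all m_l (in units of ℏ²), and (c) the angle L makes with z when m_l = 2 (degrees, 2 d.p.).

L_z,max = 3ℏ; Σ(L_z)² = 28 ℏ²; θ(m_l=2) ≈ 54.74°

5f means n = 5, l = 3.
L_z,max = lℏ = 3ℏ.
Σ m_l² = 28, so Σ(L_z)² = 28 ℏ².
For m_l = 2: cos θ = 2/√12, θ ≈ 54.74°.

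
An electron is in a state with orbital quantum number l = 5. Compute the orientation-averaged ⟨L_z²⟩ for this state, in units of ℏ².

⟨L_z²⟩ = 10 ℏ²

The allowed m_l values are -5, -4, -3, -2, -1, 0, 1, 2, 3, 4, 5.
⟨L_z²⟩ = ℏ²·l(l+1)/3 = 10ℏ².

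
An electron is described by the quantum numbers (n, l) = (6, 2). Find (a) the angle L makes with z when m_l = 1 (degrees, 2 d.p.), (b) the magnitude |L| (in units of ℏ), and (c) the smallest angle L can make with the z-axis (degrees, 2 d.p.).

θ(m_l=1) ≈ 65.91°; |L| = √6 ℏ ≈ 2.449ℏ; θ_min ≈ 35.26°

For m_l = 1: cos θ = 1/√6, θ ≈ 65.91°.
|L| = ℏ√(2·3) = √6 ℏ ≈ 2.449ℏ.
cos θ_min = 2/√6, so θ_min ≈ 35.26°.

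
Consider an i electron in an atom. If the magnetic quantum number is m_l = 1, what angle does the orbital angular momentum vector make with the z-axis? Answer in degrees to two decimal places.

θ ≈ 81.12°

For an i orbital, l = 6.
|L| = √(l(l+1)) ℏ = √42 ℏ.
L_z = m_l ℏ = 1ℏ.
cos θ = L_z/|L| = 1/√42, so θ ≈ 81.12°.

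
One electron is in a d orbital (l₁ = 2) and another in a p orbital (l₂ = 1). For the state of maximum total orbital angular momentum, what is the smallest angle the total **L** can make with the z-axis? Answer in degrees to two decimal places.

Angular momentum addition gives L = |l₁ − l₂|, …, l₁ + l₂.
Allowed values: L = 1, 2, 3.
The maximum is L = 3, with |L_tot| = ℏ√(3·4) = 2√3 ℏ.
The minimum angle with z is arccos(3/√12) ≈ 30.00°.

θ_min ≈ 30.00°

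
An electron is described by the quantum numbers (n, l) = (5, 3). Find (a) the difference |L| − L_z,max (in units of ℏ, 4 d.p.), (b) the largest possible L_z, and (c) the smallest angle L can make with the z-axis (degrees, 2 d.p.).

|L| − L_z,max = (2√3 − 3)ℏ ≈ 0.4641ℏ.
L_z,max = lℏ = 3ℏ.
cos θ_min = 3/√12, so θ_min ≈ 30.00°.

|L|−L_z,max ≈ 0.4641ℏ; L_z,max = 3ℏ; θ_min ≈ 30.00°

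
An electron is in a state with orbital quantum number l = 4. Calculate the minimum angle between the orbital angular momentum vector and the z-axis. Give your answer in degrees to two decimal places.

θ_min ≈ 26.57°

|L| = √(l(l+1)) ℏ = 2√5 ℏ.
The smallest angle corresponds to the largest L_z, i.e. m_l = l = 4, giving L_z = 4ℏ.
cos θ_min = 4/√20, so θ_min ≈ 26.57°.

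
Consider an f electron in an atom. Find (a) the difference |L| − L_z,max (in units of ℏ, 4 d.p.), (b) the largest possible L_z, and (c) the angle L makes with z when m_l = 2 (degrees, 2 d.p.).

|L|−L_z,max ≈ 0.4641ℏ; L_z,max = 3ℏ; θ(m_l=2) ≈ 54.74°

For an f orbital, l = 3.
|L| − L_z,max = (2√3 − 3)ℏ ≈ 0.4641ℏ.
L_z,max = lℏ = 3ℏ.
For m_l = 2: cos θ = 2/√12, θ ≈ 54.74°.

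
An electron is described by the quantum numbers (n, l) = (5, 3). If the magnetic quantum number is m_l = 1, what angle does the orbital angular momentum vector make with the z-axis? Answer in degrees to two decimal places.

|L| = √(l(l+1)) ℏ = 2√3 ℏ.
L_z = m_l ℏ = 1ℏ.
cos θ = L_z/|L| = 1/√12, so θ ≈ 73.22°.

θ ≈ 73.22°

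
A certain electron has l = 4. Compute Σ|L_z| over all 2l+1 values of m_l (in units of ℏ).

The allowed m_l values are -4, -3, -2, -1, 0, 1, 2, 3, 4.
Σ|m_l| = 2·4(4+1)/2 = 20.

Σ|L_z| = 20 ℏ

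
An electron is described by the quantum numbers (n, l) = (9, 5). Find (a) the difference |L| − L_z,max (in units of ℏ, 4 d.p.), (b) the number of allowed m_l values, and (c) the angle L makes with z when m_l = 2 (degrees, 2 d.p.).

|L| − L_z,max = (√30 − 5)ℏ ≈ 0.4772ℏ.
There are 2l+1 = 11 values of m_l.
For m_l = 2: cos θ = 2/√30, θ ≈ 68.58°.

|L|−L_z,max ≈ 0.4772ℏ; 11 values; θ(m_l=2) ≈ 68.58°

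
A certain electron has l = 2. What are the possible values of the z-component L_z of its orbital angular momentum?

L_z ∈ {−2ℏ, −ℏ, 0, ℏ, 2ℏ}

L_z = m_l ℏ with m_l ranging from −l to +l in integer steps.
For l = 2: m_l ∈ {-2, -1, 0, 1, 2}.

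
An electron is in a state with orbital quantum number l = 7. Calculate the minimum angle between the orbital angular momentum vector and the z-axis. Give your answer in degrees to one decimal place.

|L| = √(l(l+1)) ℏ = 2√14 ℏ.
The smallest angle corresponds to the largest L_z, i.e. m_l = l = 7, giving L_z = 7ℏ.
cos θ_min = 7/√56, so θ_min ≈ 20.7°.

θ_min ≈ 20.7°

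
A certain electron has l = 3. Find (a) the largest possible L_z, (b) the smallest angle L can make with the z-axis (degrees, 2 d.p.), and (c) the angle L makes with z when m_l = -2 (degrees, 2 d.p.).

L_z,max = lℏ = 3ℏ.
cos θ_min = 3/√12, so θ_min ≈ 30.00°.
For m_l = -2: cos θ = -2/√12, θ ≈ 125.26°.

L_z,max = 3ℏ; θ_min ≈ 30.00°; θ(m_l=-2) ≈ 125.26°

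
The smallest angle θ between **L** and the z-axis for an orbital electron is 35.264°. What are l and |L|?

cos θ_min = l/√(l(l+1)) = √(l/(l+1)), so l/(l+1) = cos²(35.264°) = 0.6667.
Solving: l = 2.
Then |L| = ℏ√(2·3) = √6 ℏ.

l = 2, |L| = √6 ℏ ≈ 2.449ℏ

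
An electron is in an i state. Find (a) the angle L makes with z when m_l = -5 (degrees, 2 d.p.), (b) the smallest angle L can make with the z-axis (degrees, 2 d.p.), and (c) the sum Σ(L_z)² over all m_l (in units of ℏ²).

For an i orbital, l = 6.
For m_l = -5: cos θ = -5/√42, θ ≈ 140.49°.
cos θ_min = 6/√42, so θ_min ≈ 22.21°.
Σ m_l² = 182, so Σ(L_z)² = 182 ℏ².

θ(m_l=-5) ≈ 140.49°; θ_min ≈ 22.21°; Σ(L_z)² = 182 ℏ²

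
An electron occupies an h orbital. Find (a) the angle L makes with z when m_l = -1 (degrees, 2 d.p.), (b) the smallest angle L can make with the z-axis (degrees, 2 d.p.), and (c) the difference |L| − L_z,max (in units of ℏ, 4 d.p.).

θ(m_l=-1) ≈ 100.52°; θ_min ≈ 24.09°; |L|−L_z,max ≈ 0.4772ℏ

For an h orbital, l = 5.
For m_l = -1: cos θ = -1/√30, θ ≈ 100.52°.
cos θ_min = 5/√30, so θ_min ≈ 24.09°.
|L| − L_z,max = (√30 − 5)ℏ ≈ 0.4772ℏ.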